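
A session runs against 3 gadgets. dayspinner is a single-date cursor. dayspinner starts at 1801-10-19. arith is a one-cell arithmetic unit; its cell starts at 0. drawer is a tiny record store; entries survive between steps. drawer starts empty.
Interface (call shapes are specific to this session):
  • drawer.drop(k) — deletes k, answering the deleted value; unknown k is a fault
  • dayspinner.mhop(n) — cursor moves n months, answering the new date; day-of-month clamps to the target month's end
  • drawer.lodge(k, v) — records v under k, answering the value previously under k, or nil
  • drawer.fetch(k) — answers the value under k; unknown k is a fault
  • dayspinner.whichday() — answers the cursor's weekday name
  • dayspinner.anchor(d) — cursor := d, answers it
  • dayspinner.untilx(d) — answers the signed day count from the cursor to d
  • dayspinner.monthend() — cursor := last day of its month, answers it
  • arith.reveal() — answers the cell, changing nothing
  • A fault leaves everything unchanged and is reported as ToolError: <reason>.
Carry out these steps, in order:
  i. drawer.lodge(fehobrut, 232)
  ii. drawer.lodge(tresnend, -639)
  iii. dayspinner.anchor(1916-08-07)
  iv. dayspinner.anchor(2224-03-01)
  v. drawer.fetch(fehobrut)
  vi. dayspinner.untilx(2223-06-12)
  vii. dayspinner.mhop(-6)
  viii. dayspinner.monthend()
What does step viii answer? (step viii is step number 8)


Answer: 2223-09-30

Derivation:
! drawer.lodge(k: fehobrut, v: 232) -> nil
! drawer.lodge(k: tresnend, v: -639) -> nil
! dayspinner.anchor(d: 1916-08-07) -> 1916-08-07
! dayspinner.anchor(d: 2224-03-01) -> 2224-03-01
! drawer.fetch(k: fehobrut) -> 232
! dayspinner.untilx(d: 2223-06-12) -> -263
! dayspinner.mhop(n: -6) -> 2223-09-01
! dayspinner.monthend() -> 2223-09-30


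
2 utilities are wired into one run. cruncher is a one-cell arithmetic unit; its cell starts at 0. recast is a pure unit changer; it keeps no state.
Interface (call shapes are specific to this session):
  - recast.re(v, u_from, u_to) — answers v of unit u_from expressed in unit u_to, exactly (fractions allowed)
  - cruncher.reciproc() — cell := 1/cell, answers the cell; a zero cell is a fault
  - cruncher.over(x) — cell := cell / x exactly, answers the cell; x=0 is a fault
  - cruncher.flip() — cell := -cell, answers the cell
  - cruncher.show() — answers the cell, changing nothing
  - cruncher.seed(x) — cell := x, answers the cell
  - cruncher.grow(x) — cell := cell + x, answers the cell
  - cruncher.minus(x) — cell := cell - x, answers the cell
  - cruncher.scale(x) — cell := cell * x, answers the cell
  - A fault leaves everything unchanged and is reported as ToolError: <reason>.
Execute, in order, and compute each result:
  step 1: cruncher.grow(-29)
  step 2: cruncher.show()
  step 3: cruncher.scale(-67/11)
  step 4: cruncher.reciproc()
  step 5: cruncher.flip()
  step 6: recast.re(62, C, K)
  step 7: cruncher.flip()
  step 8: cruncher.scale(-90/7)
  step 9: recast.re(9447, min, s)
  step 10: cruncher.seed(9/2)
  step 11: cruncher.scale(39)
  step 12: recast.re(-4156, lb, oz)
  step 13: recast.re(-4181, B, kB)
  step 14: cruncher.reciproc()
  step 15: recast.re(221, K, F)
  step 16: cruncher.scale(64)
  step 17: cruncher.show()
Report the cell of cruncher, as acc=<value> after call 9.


Answer: acc=-990/13601

Derivation:
Next I call cruncher.grow passing -29, — result: -29.
Invoking cruncher.show, → -29.
I call cruncher.scale passing -67/11, yielding 1943/11.
Invoking cruncher.reciproc, yielding 11/1943.
I invoke cruncher.flip(), — result: -11/1943.
Then recast.re passing 62, C, K, giving 6703/20.
Now I run cruncher.flip, and see 11/1943.
I invoke cruncher.scale passing -90/7, which returns -990/13601.
I use recast.re passing 9447, min, s, which returns 566820.
I invoke cruncher.seed passing 9/2, → 9/2.
Then cruncher.scale passing 39, which returns 351/2.
Now I run recast.re passing -4156, lb, oz, which returns -66496.
Next I call recast.re passing -4181, B, kB, — result: -4181/1000.
I run cruncher.reciproc, and see 2/351.
I run recast.re passing 221, K, F, and get -6187/100.
I call cruncher.scale passing 64, which returns 128/351.
I use cruncher.show, giving 128/351.


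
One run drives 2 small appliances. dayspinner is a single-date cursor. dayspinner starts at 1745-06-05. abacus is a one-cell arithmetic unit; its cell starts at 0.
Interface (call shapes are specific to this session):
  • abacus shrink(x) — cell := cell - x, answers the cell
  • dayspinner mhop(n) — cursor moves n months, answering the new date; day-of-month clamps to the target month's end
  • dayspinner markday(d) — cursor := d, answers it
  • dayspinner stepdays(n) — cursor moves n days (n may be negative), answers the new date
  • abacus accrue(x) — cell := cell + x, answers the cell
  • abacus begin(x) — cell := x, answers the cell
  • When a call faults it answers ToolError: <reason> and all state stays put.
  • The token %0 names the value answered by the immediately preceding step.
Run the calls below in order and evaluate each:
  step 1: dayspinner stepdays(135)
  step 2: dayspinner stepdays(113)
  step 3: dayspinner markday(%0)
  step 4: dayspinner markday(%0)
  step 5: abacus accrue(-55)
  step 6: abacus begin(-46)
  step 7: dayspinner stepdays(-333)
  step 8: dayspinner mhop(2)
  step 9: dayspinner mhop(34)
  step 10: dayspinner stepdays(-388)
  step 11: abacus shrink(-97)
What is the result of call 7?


Answer: 1745-03-12

Derivation:
>>> dayspinner stepdays n=135
  1745-10-18
>>> dayspinner stepdays n=113
  1746-02-08
>>> dayspinner markday d=%0
  1746-02-08
>>> dayspinner markday d=%0
  1746-02-08
>>> abacus accrue x=-55
  -55
>>> abacus begin x=-46
  -46
>>> dayspinner stepdays n=-333
  1745-03-12
>>> dayspinner mhop n=2
  1745-05-12
>>> dayspinner mhop n=34
  1748-03-12
>>> dayspinner stepdays n=-388
  1747-02-18
>>> abacus shrink x=-97
  51


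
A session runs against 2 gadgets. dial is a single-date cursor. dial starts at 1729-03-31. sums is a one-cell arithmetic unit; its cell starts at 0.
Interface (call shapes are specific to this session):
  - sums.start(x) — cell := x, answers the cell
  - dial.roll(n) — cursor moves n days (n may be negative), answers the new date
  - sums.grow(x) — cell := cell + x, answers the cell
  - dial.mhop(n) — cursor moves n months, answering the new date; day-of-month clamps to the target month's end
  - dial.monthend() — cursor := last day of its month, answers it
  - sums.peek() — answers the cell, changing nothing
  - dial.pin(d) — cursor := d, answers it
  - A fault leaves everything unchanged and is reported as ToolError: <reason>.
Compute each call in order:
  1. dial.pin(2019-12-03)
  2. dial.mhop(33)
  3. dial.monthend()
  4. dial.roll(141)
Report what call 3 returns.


Answer: 2022-09-30

Derivation:
! 1. pin(2019-12-03) : 2019-12-03
! 2. mhop(33) : 2022-09-03
! 3. monthend() : 2022-09-30
! 4. roll(141) : 2023-02-18


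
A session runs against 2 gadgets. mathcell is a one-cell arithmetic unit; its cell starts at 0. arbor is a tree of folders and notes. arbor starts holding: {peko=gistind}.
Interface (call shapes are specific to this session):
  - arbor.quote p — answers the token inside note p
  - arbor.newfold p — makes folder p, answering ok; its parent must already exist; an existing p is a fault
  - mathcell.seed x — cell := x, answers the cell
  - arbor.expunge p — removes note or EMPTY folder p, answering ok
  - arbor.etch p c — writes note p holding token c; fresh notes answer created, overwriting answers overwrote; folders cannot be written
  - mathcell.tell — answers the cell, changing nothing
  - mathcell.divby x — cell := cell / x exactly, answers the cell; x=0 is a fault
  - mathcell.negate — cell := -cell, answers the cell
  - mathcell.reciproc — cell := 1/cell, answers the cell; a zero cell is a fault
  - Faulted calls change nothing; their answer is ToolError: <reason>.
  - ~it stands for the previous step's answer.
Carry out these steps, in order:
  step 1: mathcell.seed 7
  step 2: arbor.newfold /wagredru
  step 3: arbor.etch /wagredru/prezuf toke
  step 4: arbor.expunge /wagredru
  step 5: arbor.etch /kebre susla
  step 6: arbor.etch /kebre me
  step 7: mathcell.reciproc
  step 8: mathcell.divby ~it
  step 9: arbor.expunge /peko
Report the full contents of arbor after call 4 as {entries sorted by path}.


==> seed(x='7')
<== 7
==> newfold(p='/wagredru')
<== ok
==> etch(p='/wagredru/prezuf', c='toke')
<== created
==> expunge(p='/wagredru')
<== ToolError: not empty
==> etch(p='/kebre', c='susla')
<== created
==> etch(p='/kebre', c='me')
<== overwrote
==> reciproc()
<== 1/7
==> divby(x='~it')
<== 1
==> expunge(p='/peko')
<== ok

Answer: {peko=gistind, wagredru/, wagredru/prezuf=toke}


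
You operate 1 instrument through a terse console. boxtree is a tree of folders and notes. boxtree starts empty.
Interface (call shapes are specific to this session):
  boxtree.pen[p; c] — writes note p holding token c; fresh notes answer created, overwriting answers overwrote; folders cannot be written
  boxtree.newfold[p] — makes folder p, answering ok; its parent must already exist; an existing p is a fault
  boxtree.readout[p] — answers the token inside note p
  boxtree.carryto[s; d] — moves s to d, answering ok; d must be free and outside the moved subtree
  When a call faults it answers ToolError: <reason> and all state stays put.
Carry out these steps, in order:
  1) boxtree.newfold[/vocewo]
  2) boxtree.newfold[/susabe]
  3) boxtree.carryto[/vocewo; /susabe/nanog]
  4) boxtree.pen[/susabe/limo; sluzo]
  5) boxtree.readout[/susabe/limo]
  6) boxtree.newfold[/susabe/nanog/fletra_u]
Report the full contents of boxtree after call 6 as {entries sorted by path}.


CALL newfold[p=/vocewo]
RET  ok
CALL newfold[p=/susabe]
RET  ok
CALL carryto[s=/vocewo; d=/susabe/nanog]
RET  ok
CALL pen[p=/susabe/limo; c=sluzo]
RET  created
CALL readout[p=/susabe/limo]
RET  sluzo
CALL newfold[p=/susabe/nanog/fletra_u]
RET  ok

Answer: {susabe/, susabe/limo=sluzo, susabe/nanog/, susabe/nanog/fletra_u/}


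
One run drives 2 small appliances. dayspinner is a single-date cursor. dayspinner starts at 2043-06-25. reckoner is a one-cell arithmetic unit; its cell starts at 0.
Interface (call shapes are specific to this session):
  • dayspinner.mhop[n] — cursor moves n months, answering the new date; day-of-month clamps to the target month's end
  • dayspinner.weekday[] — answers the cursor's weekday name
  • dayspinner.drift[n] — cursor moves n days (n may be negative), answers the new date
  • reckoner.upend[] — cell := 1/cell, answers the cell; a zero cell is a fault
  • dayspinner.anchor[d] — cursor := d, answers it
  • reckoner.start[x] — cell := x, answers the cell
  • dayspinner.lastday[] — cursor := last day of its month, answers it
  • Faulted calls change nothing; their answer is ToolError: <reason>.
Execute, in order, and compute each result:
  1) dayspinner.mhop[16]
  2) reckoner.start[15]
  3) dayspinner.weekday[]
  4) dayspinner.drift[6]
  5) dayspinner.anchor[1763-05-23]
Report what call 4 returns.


Answer: 2044-10-31

Derivation:
I run mhop on n=16, yielding 2044-10-25.
I invoke start on x=15, and observe 15.
Now I run weekday(), — result: Tuesday.
Then drift on n=6, which returns 2044-10-31.
Now I run anchor on d=1763-05-23, — result: 1763-05-23.


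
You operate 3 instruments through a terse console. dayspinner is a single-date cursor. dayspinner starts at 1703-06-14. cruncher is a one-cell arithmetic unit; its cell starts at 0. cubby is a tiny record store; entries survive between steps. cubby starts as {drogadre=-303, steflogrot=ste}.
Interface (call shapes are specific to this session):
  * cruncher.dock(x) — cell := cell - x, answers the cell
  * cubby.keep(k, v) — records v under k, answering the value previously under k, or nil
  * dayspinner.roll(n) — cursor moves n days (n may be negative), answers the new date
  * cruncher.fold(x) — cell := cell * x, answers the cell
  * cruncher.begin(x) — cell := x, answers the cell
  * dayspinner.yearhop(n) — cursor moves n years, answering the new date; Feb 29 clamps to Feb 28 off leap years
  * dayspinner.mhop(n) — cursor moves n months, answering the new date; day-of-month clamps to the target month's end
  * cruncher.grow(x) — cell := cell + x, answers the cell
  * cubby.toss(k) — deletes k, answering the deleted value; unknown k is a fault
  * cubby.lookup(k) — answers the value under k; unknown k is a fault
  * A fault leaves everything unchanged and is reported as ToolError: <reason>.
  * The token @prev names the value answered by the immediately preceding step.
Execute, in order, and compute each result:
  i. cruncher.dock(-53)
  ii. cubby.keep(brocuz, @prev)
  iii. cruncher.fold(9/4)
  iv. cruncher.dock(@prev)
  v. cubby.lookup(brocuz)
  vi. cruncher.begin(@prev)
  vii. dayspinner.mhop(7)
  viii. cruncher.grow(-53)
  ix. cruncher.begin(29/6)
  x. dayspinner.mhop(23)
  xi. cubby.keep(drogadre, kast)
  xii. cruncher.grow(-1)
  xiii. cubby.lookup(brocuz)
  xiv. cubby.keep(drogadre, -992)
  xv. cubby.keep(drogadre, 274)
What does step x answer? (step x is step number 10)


> dock x='-53'
[out] 53
> keep k='brocuz' v='@prev'
[out] nil
> fold x='9/4'
[out] 477/4
> dock x='@prev'
[out] 0
> lookup k='brocuz'
[out] 53
> begin x='@prev'
[out] 53
> mhop n='7'
[out] 1704-01-14
> grow x='-53'
[out] 0
> begin x='29/6'
[out] 29/6
> mhop n='23'
[out] 1705-12-14
> keep k='drogadre' v='kast'
[out] -303
> grow x='-1'
[out] 23/6
> lookup k='brocuz'
[out] 53
> keep k='drogadre' v='-992'
[out] kast
> keep k='drogadre' v='274'
[out] -992

Answer: 1705-12-14


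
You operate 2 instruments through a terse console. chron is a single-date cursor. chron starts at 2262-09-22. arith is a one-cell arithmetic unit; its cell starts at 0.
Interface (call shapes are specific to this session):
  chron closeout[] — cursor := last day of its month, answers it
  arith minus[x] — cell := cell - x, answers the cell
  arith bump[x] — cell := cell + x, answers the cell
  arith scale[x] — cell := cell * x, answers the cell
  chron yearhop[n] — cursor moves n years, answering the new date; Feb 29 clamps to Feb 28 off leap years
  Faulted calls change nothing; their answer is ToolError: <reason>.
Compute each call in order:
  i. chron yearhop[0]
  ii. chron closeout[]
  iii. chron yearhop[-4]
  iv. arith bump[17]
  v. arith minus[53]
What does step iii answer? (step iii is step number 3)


Answer: 2258-09-30

Derivation:
% chron yearhop n: 0
  2262-09-22
% chron closeout
  2262-09-30
% chron yearhop n: -4
  2258-09-30
% arith bump x: 17
  17
% arith minus x: 53
  -36


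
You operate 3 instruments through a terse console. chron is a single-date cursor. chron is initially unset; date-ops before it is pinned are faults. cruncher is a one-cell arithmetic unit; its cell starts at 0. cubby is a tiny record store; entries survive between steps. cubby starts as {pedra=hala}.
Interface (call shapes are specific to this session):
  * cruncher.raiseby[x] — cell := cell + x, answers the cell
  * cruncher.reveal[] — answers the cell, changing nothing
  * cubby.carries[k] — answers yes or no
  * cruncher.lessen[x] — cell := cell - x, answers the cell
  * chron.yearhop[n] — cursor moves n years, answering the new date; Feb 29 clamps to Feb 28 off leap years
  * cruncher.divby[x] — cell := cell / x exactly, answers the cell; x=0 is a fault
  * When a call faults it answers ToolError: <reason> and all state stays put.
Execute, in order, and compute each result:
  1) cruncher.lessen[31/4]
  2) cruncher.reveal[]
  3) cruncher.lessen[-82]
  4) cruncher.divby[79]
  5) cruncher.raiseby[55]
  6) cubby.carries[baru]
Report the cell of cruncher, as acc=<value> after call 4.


Answer: acc=297/316

Derivation:
I use lessen using 31/4, and see -31/4.
Then reveal, and observe -31/4.
Using lessen using -82, → 297/4.
I call divby using 79, → 297/316.
Using raiseby using 55, → 17677/316.
I use carries using baru, yielding no.


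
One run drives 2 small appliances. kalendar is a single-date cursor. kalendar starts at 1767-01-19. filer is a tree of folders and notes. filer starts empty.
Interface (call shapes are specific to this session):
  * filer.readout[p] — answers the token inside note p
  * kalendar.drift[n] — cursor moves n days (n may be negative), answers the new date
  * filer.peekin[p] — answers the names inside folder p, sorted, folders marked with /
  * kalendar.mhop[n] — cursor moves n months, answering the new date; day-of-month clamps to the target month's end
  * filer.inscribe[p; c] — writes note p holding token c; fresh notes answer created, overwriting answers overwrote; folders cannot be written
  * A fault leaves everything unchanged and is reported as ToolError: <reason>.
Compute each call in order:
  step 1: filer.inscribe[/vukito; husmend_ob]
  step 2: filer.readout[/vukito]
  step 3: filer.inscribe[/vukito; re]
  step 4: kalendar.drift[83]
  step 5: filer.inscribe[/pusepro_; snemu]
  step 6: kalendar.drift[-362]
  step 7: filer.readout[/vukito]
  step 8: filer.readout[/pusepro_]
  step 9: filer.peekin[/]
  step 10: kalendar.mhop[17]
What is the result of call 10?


Answer: 1767-09-15

Derivation:
Act: filer.inscribe[p=/vukito; c=husmend_ob]
Obs: created
Act: filer.readout[p=/vukito]
Obs: husmend_ob
Act: filer.inscribe[p=/vukito; c=re]
Obs: overwrote
Act: kalendar.drift[n=83]
Obs: 1767-04-12
Act: filer.inscribe[p=/pusepro_; c=snemu]
Obs: created
Act: kalendar.drift[n=-362]
Obs: 1766-04-15
Act: filer.readout[p=/vukito]
Obs: re
Act: filer.readout[p=/pusepro_]
Obs: snemu
Act: filer.peekin[p=/]
Obs: [pusepro_, vukito]
Act: kalendar.mhop[n=17]
Obs: 1767-09-15


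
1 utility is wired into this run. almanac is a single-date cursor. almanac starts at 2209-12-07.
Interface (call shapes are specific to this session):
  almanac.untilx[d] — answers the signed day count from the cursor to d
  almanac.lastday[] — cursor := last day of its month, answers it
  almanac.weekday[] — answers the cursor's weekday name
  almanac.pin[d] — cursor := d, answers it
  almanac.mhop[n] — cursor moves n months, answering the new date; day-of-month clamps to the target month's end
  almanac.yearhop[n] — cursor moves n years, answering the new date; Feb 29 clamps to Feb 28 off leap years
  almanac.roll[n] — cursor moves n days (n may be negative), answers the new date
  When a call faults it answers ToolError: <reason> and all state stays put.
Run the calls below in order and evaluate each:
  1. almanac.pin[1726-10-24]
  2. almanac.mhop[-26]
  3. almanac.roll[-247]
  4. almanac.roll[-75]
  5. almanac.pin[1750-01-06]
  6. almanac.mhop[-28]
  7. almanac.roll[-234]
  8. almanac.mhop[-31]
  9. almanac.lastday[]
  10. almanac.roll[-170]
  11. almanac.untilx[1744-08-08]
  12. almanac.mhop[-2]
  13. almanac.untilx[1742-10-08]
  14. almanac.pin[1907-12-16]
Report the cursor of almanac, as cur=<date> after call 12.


[in] almanac.pin d→1726-10-24
[out] 1726-10-24
[in] almanac.mhop n→-26
[out] 1724-08-24
[in] almanac.roll n→-247
[out] 1723-12-21
[in] almanac.roll n→-75
[out] 1723-10-07
[in] almanac.pin d→1750-01-06
[out] 1750-01-06
[in] almanac.mhop n→-28
[out] 1747-09-06
[in] almanac.roll n→-234
[out] 1747-01-15
[in] almanac.mhop n→-31
[out] 1744-06-15
[in] almanac.lastday
[out] 1744-06-30
[in] almanac.roll n→-170
[out] 1744-01-12
[in] almanac.untilx d→1744-08-08
[out] 209
[in] almanac.mhop n→-2
[out] 1743-11-12
[in] almanac.untilx d→1742-10-08
[out] -400
[in] almanac.pin d→1907-12-16
[out] 1907-12-16

Answer: cur=1743-11-12


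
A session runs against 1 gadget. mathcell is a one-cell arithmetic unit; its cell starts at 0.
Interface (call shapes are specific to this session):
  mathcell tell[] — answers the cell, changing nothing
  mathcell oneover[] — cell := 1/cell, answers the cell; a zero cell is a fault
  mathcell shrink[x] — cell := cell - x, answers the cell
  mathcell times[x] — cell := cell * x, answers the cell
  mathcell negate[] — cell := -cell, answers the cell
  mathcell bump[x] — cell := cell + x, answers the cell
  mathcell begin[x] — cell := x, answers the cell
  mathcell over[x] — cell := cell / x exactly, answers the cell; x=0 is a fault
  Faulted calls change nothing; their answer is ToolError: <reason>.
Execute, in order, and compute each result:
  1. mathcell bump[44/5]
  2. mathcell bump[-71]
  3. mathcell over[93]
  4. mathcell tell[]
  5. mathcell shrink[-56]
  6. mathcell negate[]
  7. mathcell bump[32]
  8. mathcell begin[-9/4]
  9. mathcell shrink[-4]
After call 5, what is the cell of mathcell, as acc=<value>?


Answer: acc=25729/465

Derivation:
Do: mathcell bump[x=44/5]
See: 44/5
Do: mathcell bump[x=-71]
See: -311/5
Do: mathcell over[x=93]
See: -311/465
Do: mathcell tell[]
See: -311/465
Do: mathcell shrink[x=-56]
See: 25729/465
Do: mathcell negate[]
See: -25729/465
Do: mathcell bump[x=32]
See: -10849/465
Do: mathcell begin[x=-9/4]
See: -9/4
Do: mathcell shrink[x=-4]
See: 7/4


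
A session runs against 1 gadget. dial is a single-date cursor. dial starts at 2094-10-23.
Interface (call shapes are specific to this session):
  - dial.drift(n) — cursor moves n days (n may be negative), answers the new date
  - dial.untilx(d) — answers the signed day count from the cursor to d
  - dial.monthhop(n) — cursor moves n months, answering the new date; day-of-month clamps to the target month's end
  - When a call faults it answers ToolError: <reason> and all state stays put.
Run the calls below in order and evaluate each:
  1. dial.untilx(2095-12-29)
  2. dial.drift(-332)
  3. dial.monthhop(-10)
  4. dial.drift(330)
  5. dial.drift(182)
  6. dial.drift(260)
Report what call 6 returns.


Answer: 2095-03-08

Derivation:
% dial.untilx(d=2095-12-29) => 432
% dial.drift(n=-332) => 2093-11-25
% dial.monthhop(n=-10) => 2093-01-25
% dial.drift(n=330) => 2093-12-21
% dial.drift(n=182) => 2094-06-21
% dial.drift(n=260) => 2095-03-08


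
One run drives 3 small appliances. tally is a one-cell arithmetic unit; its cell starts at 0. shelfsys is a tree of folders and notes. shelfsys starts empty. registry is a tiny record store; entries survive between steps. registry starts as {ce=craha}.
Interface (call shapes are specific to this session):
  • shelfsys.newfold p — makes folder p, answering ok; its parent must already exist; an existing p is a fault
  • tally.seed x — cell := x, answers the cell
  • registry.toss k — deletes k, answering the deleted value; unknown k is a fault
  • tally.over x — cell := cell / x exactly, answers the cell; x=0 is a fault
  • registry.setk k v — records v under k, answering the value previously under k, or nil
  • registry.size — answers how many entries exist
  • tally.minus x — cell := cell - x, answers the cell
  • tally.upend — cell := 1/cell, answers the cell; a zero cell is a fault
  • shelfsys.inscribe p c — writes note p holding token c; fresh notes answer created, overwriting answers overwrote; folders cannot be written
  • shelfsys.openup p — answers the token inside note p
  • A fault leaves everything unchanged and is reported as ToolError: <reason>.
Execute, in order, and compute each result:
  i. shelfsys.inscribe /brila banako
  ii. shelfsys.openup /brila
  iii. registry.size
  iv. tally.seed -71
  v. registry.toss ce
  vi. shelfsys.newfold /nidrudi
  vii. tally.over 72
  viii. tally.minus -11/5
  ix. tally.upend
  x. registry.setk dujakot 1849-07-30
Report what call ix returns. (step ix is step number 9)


> inscribe p: /brila c: banako
  created
> openup p: /brila
  banako
> size
  1
> seed x: -71
  -71
> toss k: ce
  craha
> newfold p: /nidrudi
  ok
> over x: 72
  -71/72
> minus x: -11/5
  437/360
> upend
  360/437
> setk k: dujakot v: 1849-07-30
  nil

Answer: 360/437


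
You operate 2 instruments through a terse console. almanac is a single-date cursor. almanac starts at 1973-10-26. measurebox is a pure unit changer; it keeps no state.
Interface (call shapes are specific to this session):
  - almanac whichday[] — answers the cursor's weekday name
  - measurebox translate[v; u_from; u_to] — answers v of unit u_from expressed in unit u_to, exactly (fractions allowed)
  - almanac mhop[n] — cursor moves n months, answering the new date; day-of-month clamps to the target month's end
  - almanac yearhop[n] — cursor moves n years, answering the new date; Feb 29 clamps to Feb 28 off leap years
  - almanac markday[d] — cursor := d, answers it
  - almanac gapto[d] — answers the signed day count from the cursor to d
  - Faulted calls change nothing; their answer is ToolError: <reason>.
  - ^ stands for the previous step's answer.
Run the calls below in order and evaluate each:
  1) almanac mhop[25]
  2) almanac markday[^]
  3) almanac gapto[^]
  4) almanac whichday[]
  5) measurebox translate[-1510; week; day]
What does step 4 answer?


Next I call almanac mhop(n=25), yielding 1975-11-26.
Using almanac markday(d=^): 1975-11-26.
I run almanac gapto(d=^), and observe 0.
I call almanac whichday, → Wednesday.
Then measurebox translate(v=-1510, u_from=week, u_to=day): -10570.

Answer: Wednesday


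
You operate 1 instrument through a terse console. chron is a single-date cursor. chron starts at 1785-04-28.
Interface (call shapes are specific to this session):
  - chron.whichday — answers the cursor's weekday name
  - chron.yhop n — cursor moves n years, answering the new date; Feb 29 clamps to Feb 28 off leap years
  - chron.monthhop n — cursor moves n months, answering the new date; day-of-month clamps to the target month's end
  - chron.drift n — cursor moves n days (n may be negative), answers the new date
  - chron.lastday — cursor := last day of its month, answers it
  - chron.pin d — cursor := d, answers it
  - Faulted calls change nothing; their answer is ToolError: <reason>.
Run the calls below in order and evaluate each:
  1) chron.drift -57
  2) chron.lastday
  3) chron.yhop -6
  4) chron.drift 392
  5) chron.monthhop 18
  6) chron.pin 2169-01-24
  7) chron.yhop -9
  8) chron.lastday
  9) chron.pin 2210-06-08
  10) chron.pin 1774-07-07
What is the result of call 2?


Answer: 1785-03-31

Derivation:
# drift(n=-57) => 1785-03-02
# lastday() => 1785-03-31
# yhop(n=-6) => 1779-03-31
# drift(n=392) => 1780-04-26
# monthhop(n=18) => 1781-10-26
# pin(d=2169-01-24) => 2169-01-24
# yhop(n=-9) => 2160-01-24
# lastday() => 2160-01-31
# pin(d=2210-06-08) => 2210-06-08
# pin(d=1774-07-07) => 1774-07-07


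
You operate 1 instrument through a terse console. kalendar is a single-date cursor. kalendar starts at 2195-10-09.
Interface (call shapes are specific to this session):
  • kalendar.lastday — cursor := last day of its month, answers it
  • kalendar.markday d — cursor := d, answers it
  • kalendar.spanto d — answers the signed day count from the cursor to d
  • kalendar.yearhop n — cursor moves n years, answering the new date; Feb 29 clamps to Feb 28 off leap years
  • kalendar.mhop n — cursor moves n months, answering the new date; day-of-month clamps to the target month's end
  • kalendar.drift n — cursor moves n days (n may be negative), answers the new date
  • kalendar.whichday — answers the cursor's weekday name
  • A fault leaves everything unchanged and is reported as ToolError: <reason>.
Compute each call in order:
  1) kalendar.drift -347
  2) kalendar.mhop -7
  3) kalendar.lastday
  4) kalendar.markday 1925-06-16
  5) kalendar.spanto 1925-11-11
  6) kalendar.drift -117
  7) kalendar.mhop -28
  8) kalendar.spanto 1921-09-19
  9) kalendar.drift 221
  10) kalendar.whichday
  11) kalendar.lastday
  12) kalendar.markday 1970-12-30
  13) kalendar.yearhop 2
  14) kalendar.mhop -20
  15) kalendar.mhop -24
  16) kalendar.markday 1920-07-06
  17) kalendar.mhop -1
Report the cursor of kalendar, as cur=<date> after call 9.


Invoking kalendar.drift on n=-347, — result: 2194-10-27.
I use kalendar.mhop on n=-7, and see 2194-03-27.
Next I call kalendar.lastday, yielding 2194-03-31.
I use kalendar.markday on d=1925-06-16, — result: 1925-06-16.
I run kalendar.spanto on d=1925-11-11, giving 148.
Calling kalendar.drift on n=-117, which returns 1925-02-19.
I run kalendar.mhop on n=-28, yielding 1922-10-19.
I try kalendar.spanto on d=1921-09-19, and see -395.
Next I call kalendar.drift on n=221, — result: 1923-05-28.
Invoking kalendar.whichday, which returns Monday.
I invoke kalendar.lastday, → 1923-05-31.
I use kalendar.markday on d=1970-12-30, — result: 1970-12-30.
Using kalendar.yearhop on n=2, yielding 1972-12-30.
Now I run kalendar.mhop on n=-20, yielding 1971-04-30.
I use kalendar.mhop on n=-24: 1969-04-30.
I try kalendar.markday on d=1920-07-06, and see 1920-07-06.
Then kalendar.mhop on n=-1, and get 1920-06-06.

Answer: cur=1923-05-28


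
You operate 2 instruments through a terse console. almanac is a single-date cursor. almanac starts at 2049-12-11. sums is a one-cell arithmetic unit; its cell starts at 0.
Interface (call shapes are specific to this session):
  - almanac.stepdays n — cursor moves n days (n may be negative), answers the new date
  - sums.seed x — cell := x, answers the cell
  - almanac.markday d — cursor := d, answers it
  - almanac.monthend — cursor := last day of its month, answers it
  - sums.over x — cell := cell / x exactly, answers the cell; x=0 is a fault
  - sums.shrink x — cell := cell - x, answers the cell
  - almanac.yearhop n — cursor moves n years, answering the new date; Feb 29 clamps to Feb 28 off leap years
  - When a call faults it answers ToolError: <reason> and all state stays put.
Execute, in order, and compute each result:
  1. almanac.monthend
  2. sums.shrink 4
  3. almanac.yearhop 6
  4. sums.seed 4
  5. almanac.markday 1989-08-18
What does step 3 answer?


Answer: 2055-12-31

Derivation:
·→ monthend()
·← 2049-12-31
·→ shrink(x='4')
·← -4
·→ yearhop(n='6')
·← 2055-12-31
·→ seed(x='4')
·← 4
·→ markday(d='1989-08-18')
·← 1989-08-18


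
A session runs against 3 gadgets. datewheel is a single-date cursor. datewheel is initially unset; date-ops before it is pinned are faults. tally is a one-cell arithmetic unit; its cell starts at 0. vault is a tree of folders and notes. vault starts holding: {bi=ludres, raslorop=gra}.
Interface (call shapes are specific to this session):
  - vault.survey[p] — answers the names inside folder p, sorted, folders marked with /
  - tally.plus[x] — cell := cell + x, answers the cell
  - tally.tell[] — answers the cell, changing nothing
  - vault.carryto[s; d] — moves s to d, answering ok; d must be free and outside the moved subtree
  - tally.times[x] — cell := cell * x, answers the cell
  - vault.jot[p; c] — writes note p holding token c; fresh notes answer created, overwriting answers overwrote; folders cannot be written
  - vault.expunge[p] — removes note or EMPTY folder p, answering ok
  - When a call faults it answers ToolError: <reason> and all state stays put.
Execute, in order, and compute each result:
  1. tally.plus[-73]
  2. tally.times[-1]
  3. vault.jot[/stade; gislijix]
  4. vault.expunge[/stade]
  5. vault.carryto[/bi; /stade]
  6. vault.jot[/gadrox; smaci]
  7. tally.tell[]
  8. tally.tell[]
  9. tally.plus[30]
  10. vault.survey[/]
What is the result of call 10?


CALL plus[x='-73']
RET  -73
CALL times[x='-1']
RET  73
CALL jot[p='/stade'; c='gislijix']
RET  created
CALL expunge[p='/stade']
RET  ok
CALL carryto[s='/bi'; d='/stade']
RET  ok
CALL jot[p='/gadrox'; c='smaci']
RET  created
CALL tell[]
RET  73
CALL tell[]
RET  73
CALL plus[x='30']
RET  103
CALL survey[p='/']
RET  [gadrox, raslorop, stade]

Answer: [gadrox, raslorop, stade]


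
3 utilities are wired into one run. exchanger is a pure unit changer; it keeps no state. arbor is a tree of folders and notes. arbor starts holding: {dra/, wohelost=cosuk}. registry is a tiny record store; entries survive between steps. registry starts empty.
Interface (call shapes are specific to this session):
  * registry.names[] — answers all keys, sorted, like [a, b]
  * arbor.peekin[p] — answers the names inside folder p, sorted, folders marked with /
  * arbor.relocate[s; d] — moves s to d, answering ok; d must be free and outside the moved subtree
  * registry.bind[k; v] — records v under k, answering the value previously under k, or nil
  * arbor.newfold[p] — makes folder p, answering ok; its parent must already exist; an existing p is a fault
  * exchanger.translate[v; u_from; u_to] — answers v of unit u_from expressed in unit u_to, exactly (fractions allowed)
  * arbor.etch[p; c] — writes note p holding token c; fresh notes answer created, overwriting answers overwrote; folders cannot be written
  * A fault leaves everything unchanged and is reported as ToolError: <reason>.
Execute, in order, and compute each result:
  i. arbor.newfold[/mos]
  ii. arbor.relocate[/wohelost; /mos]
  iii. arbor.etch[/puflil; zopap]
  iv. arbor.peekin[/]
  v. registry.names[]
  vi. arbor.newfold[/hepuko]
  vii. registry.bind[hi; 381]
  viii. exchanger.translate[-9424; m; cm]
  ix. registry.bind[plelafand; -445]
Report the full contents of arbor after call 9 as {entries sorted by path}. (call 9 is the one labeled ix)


Answer: {dra/, hepuko/, mos/, puflil=zopap, wohelost=cosuk}

Derivation:
% newfold(p: /mos) == ok
% relocate(s: /wohelost, d: /mos) == ToolError: exists
% etch(p: /puflil, c: zopap) == created
% peekin(p: /) == [dra/, mos/, puflil, wohelost]
% names() == []
% newfold(p: /hepuko) == ok
% bind(k: hi, v: 381) == nil
% translate(v: -9424, u_from: m, u_to: cm) == -942400
% bind(k: plelafand, v: -445) == nil


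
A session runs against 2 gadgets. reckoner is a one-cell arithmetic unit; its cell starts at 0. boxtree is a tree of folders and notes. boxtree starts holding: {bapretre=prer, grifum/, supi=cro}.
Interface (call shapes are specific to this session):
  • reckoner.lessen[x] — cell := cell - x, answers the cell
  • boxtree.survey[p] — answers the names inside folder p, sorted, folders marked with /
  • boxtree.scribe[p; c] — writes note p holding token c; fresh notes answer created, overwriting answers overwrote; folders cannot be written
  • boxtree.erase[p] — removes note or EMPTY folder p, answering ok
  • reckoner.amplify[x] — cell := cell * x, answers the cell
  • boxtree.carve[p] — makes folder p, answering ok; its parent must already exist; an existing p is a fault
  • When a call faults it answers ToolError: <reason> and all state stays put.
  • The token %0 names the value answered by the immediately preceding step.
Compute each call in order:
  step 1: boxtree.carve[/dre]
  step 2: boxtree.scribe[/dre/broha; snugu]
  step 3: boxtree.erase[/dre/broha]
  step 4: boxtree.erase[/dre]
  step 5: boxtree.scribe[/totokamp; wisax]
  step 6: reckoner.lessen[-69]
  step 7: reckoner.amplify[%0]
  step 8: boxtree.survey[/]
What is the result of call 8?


Answer: [bapretre, grifum/, supi, totokamp]

Derivation:
Invoking boxtree.carve passing p='/dre', → ok.
Calling boxtree.scribe passing p='/dre/broha', c='snugu', which returns created.
Using boxtree.erase passing p='/dre/broha', giving ok.
I run boxtree.erase passing p='/dre', which returns ok.
I invoke boxtree.scribe passing p='/totokamp', c='wisax', and observe created.
I run reckoner.lessen passing x='-69', yielding 69.
I invoke reckoner.amplify passing x='%0', and get 4761.
I use boxtree.survey passing p='/', which returns [bapretre, grifum/, supi, totokamp].


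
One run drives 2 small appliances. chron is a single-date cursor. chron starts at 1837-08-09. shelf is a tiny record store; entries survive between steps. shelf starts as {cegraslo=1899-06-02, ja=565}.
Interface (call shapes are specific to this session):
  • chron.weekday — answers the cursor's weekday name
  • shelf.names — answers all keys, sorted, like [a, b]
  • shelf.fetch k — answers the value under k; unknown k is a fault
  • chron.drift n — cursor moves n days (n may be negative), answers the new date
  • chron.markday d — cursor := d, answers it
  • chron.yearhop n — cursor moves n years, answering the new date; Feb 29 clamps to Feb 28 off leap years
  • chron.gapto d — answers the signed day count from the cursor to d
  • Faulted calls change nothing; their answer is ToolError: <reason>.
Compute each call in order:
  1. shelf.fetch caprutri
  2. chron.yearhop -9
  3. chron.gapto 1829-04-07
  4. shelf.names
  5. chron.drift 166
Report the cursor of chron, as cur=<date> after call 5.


-- shelf.fetch(k='caprutri') == ToolError: no such key caprutri
-- chron.yearhop(n='-9') == 1828-08-09
-- chron.gapto(d='1829-04-07') == 241
-- shelf.names() == [cegraslo, ja]
-- chron.drift(n='166') == 1829-01-22

Answer: cur=1829-01-22


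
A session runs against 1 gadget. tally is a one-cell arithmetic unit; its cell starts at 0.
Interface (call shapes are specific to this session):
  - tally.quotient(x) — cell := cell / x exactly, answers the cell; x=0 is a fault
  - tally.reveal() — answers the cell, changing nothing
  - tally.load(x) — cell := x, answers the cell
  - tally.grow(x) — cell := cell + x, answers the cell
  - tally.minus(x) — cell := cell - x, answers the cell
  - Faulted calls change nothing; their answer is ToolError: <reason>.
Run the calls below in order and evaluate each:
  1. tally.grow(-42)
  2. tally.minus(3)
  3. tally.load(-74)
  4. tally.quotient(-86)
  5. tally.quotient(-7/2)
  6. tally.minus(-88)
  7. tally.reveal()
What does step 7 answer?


Answer: 26414/301

Derivation:
>> tally.grow(x=-42)
<< -42
>> tally.minus(x=3)
<< -45
>> tally.load(x=-74)
<< -74
>> tally.quotient(x=-86)
<< 37/43
>> tally.quotient(x=-7/2)
<< -74/301
>> tally.minus(x=-88)
<< 26414/301
>> tally.reveal()
<< 26414/301


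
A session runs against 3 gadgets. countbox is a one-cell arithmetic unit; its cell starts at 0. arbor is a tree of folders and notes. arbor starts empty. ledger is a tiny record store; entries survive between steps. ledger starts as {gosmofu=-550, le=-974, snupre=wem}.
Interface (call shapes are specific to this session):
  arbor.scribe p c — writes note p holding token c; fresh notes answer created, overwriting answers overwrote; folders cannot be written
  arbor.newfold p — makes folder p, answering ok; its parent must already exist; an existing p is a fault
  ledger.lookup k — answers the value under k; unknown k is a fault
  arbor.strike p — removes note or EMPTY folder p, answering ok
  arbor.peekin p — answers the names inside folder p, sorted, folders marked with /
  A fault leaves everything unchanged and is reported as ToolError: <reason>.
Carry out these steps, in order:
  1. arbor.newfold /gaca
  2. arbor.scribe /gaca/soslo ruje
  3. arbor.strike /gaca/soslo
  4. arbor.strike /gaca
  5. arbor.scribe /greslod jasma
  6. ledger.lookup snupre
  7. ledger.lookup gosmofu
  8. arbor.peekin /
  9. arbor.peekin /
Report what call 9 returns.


I try newfold with p: /gaca, and get ok.
Then scribe with p: /gaca/soslo, c: ruje, — result: created.
Then strike with p: /gaca/soslo, and observe ok.
Now I run strike with p: /gaca, which returns ok.
I invoke scribe with p: /greslod, c: jasma, and get created.
Calling lookup with k: snupre, yielding wem.
I use lookup with k: gosmofu, which returns -550.
Now I run peekin with p: /, and get [greslod].
I call peekin with p: /, which returns [greslod].

Answer: [greslod]


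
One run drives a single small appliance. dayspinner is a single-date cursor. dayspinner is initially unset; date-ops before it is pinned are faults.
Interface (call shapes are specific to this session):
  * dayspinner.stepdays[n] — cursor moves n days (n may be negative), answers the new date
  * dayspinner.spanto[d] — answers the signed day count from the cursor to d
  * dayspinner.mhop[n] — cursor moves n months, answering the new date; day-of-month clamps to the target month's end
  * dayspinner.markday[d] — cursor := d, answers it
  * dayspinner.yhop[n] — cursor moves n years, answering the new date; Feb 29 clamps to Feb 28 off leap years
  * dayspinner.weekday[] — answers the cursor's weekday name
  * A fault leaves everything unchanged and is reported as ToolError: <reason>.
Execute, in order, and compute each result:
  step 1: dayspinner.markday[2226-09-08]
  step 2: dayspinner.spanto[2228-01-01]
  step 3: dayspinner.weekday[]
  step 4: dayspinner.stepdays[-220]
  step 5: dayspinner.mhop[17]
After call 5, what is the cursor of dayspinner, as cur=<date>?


Answer: cur=2227-06-30

Derivation:
-- markday(2226-09-08) -> 2226-09-08
-- spanto(2228-01-01) -> 480
-- weekday() -> Friday
-- stepdays(-220) -> 2226-01-31
-- mhop(17) -> 2227-06-30
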